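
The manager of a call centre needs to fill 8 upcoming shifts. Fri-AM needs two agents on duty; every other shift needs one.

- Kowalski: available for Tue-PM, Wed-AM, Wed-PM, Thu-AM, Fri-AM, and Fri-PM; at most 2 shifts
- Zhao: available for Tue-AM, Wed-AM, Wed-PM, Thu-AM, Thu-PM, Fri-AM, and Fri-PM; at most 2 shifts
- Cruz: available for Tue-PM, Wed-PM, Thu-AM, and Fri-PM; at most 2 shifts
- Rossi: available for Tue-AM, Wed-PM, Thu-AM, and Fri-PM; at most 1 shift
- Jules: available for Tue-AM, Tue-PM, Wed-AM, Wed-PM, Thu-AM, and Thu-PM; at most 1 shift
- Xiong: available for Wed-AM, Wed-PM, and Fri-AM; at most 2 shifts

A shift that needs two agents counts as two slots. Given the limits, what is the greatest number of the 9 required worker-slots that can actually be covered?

9

Total capacity across all agents is 2+2+2+1+1+2 = 10, and 9 slots are needed, so at most 9 can be filled.
An assignment achieving 9: Tue-AM→Zhao, Tue-PM→Kowalski, Wed-AM→Jules, Wed-PM→Rossi, Thu-AM→Cruz, Thu-PM→Zhao, Fri-AM→Kowalski+Xiong, Fri-PM→Cruz.
Loads: Kowalski 2/2, Zhao 2/2, Cruz 2/2, Rossi 1/1, Jules 1/1, Xiong 1/2.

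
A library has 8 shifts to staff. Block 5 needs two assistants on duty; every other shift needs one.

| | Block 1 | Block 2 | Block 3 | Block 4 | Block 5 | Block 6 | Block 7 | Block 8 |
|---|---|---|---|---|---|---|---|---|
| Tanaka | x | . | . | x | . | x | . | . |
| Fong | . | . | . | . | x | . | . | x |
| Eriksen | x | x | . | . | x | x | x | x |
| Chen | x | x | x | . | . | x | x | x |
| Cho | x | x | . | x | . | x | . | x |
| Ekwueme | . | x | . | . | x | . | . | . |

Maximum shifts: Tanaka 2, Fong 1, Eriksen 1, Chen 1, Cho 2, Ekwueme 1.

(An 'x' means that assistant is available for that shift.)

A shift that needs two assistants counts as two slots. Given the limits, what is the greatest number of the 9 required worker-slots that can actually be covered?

8

Total capacity across all assistants is 2+1+1+1+2+1 = 8, and 9 slots are needed, so at most 8 can be filled.
An assignment achieving 8: Block 1→Tanaka, Block 2→Cho, Block 3→Chen, Block 4→Tanaka, Block 5→Fong+Ekwueme, Block 6→Cho, Block 7→Eriksen.
Loads: Tanaka 2/2, Fong 1/1, Eriksen 1/1, Chen 1/1, Cho 2/2, Ekwueme 1/1.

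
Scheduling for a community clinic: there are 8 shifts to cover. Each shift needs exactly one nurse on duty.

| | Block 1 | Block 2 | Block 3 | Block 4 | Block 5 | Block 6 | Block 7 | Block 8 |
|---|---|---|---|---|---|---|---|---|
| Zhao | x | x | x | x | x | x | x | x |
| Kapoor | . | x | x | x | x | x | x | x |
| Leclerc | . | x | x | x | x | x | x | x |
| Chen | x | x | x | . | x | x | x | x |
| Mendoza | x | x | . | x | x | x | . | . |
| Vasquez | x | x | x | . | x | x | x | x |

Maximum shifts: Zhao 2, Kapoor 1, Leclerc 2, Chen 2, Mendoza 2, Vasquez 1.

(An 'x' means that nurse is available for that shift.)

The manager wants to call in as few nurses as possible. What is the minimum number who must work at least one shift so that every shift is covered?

8 slots to fill and no one can take more than 2, so at least ⌈8/2⌉ = 4 nurses are needed.
Zhao, Leclerc, Chen, and Mendoza alone can cover everything: Block 1→Zhao, Block 2→Chen, Block 3→Zhao, Block 4→Leclerc, Block 5→Mendoza, Block 6→Mendoza, Block 7→Leclerc, Block 8→Chen.

4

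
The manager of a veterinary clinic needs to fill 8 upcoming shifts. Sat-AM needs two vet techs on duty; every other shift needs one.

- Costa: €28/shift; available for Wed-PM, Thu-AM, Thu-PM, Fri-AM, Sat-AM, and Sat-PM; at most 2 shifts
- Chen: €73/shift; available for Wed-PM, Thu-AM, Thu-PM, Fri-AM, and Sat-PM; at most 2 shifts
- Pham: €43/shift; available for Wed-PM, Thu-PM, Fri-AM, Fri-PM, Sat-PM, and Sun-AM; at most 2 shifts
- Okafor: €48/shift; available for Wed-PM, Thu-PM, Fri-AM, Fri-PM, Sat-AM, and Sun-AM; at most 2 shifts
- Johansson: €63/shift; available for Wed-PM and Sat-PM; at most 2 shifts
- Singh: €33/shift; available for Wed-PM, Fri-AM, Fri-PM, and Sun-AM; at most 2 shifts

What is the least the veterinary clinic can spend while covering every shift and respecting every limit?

€367

Sat-AM can only be covered by Costa and Okafor, so that assignment is forced.
Picking the cheapest available vet tech for each shift independently would cost €282, but that ignores the shift limits.
An optimal schedule: Wed-PM→Johansson, Thu-AM→Costa, Thu-PM→Pham, Fri-AM→Okafor, Fri-PM→Singh, Sat-AM→Costa+Okafor, Sat-PM→Pham, Sun-AM→Singh.
Total: 63 + 28 + 43 + 48 + 33 + 28 + 48 + 43 + 33 = €367.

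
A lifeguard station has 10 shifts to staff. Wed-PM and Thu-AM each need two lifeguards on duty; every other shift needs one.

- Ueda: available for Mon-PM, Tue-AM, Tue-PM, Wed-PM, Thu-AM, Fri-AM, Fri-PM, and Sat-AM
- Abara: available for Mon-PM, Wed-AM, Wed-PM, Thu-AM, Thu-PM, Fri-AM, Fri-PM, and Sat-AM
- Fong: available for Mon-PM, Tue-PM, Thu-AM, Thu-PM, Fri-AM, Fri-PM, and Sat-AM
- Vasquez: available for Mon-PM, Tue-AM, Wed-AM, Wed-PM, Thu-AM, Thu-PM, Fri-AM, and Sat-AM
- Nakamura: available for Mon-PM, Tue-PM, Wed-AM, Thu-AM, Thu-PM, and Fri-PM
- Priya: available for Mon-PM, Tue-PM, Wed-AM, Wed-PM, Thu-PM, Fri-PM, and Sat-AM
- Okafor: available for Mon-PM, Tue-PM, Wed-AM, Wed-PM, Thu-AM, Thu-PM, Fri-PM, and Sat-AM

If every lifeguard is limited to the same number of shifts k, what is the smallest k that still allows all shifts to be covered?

2

With 7 lifeguards and 12 worker-slots to fill, someone must work at least ⌈12/7⌉ = 2 shifts, so k ≥ 2.
k = 2 works: Mon-PM→Vasquez, Tue-AM→Ueda, Tue-PM→Fong, Wed-AM→Abara, Wed-PM→Priya+Okafor, Thu-AM→Nakamura+Okafor, Thu-PM→Abara, Fri-AM→Ueda, Fri-PM→Fong, Sat-AM→Vasquez.
Loads: Ueda 2, Abara 2, Fong 2, Vasquez 2, Nakamura 1, Priya 1, Okafor 2 — all ≤ 2.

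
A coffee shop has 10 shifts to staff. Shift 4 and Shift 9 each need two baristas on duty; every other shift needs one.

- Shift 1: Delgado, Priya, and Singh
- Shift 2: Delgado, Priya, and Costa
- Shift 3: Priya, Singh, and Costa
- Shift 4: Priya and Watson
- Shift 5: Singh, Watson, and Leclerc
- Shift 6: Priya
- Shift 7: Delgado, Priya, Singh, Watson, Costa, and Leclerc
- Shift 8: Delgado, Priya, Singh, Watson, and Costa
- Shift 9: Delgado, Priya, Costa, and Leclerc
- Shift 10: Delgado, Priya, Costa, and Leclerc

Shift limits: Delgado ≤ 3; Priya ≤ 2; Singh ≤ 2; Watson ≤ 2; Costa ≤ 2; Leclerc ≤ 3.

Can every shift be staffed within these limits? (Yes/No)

Shift 4 can only be covered by Priya and Watson, so that assignment is forced.
Shift 6 can only be covered by Priya, so that assignment is forced.
One valid schedule: Shift 1→Delgado, Shift 2→Delgado, Shift 3→Singh, Shift 4→Priya+Watson, Shift 5→Singh, Shift 6→Priya, Shift 7→Costa, Shift 8→Watson, Shift 9→Costa+Leclerc, Shift 10→Delgado.
Loads: Delgado 3/3, Priya 2/2, Singh 2/2, Watson 2/2, Costa 2/2, Leclerc 1/3 — all within limits.

Yes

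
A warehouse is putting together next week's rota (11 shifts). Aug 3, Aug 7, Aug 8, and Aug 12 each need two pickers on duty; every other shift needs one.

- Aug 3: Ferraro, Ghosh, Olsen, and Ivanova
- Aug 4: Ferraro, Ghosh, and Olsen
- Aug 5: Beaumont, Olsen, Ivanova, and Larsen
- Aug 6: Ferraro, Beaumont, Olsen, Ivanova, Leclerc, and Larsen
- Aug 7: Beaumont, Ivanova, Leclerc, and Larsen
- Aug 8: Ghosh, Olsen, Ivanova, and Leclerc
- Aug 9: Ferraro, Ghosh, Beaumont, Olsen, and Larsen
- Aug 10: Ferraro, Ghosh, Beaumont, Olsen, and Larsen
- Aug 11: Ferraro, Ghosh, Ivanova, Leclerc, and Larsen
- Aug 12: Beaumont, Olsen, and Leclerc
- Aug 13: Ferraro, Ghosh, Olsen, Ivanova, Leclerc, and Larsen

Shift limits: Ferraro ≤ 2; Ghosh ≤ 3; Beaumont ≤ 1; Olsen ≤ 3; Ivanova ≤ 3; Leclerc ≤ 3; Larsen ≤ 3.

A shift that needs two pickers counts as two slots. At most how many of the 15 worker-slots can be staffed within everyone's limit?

15

Total capacity across all pickers is 2+3+1+3+3+3+3 = 18, and 15 slots are needed, so at most 15 can be filled.
An assignment achieving 15: Aug 3→Ferraro+Ghosh, Aug 4→Ferraro, Aug 5→Olsen, Aug 6→Ivanova, Aug 7→Ivanova+Leclerc, Aug 8→Ghosh+Olsen, Aug 9→Ghosh, Aug 10→Larsen, Aug 11→Ivanova, Aug 12→Beaumont+Olsen, Aug 13→Leclerc.
Loads: Ferraro 2/2, Ghosh 3/3, Beaumont 1/1, Olsen 3/3, Ivanova 3/3, Leclerc 2/3, Larsen 1/3.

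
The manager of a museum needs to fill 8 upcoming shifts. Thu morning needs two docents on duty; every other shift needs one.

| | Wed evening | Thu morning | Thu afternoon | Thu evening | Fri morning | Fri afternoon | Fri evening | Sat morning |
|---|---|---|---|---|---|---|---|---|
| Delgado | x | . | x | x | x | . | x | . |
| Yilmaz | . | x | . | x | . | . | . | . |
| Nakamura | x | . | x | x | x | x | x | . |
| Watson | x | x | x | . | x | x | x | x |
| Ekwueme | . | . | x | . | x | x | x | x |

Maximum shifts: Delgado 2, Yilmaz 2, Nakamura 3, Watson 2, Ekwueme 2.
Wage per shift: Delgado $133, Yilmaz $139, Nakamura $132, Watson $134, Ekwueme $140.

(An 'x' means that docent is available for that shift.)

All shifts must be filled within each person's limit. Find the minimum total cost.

$1208

Thu morning can only be covered by Yilmaz and Watson, so that assignment is forced.
Picking the cheapest available docent for each shift independently would cost $1199, but that ignores the shift limits.
An optimal schedule: Wed evening→Nakamura, Thu morning→Watson+Yilmaz, Thu afternoon→Nakamura, Thu evening→Yilmaz, Fri morning→Delgado, Fri afternoon→Nakamura, Fri evening→Delgado, Sat morning→Watson.
Total: 132 + 134 + 139 + 132 + 139 + 133 + 132 + 133 + 134 = $1208.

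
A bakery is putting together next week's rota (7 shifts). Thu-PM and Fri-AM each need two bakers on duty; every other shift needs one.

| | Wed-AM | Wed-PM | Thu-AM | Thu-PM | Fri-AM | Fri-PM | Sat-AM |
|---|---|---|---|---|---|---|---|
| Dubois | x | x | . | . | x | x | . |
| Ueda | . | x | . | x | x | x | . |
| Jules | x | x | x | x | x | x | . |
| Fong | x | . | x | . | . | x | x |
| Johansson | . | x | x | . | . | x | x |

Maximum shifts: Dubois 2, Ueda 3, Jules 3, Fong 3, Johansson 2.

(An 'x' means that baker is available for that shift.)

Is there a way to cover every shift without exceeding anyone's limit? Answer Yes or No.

Yes

Thu-PM can only be covered by Ueda and Jules, so that assignment is forced.
One valid schedule: Wed-AM→Dubois, Wed-PM→Ueda, Thu-AM→Jules, Thu-PM→Ueda+Jules, Fri-AM→Dubois+Ueda, Fri-PM→Jules, Sat-AM→Fong.
Loads: Dubois 2/2, Ueda 3/3, Jules 3/3, Fong 1/3, Johansson 0/2 — all within limits.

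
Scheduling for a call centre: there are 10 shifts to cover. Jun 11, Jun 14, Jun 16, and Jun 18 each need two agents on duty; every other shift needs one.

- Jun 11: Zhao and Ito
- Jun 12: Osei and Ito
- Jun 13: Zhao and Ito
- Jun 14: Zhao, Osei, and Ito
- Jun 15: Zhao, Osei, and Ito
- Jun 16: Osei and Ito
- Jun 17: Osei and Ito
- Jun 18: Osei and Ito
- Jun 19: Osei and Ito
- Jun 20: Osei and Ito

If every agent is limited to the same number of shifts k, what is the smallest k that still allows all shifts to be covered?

5

With 3 agents and 14 worker-slots to fill, someone must work at least ⌈14/3⌉ = 5 shifts, so k ≥ 5.
k = 5 works: Jun 11→Zhao+Ito, Jun 12→Osei, Jun 13→Zhao, Jun 14→Zhao+Ito, Jun 15→Zhao, Jun 16→Osei+Ito, Jun 17→Osei, Jun 18→Osei+Ito, Jun 19→Osei, Jun 20→Ito.
Loads: Zhao 4, Osei 5, Ito 5 — all ≤ 5.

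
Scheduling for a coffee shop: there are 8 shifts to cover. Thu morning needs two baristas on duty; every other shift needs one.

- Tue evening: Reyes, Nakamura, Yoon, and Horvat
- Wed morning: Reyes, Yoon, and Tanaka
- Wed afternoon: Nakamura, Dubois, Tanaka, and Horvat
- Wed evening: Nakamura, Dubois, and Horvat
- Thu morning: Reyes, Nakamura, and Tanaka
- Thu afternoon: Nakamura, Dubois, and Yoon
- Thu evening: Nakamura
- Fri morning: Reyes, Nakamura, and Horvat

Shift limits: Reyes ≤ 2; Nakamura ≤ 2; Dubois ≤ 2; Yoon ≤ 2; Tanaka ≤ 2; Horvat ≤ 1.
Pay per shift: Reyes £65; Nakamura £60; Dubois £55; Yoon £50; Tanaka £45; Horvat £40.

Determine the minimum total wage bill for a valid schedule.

Thu evening can only be covered by Nakamura, so that assignment is forced.
Picking the cheapest available barista for each shift independently would cost £420, but that ignores the shift limits.
An optimal schedule: Tue evening→Yoon, Wed morning→Tanaka, Wed afternoon→Dubois, Wed evening→Dubois, Thu morning→Tanaka+Nakamura, Thu afternoon→Yoon, Thu evening→Nakamura, Fri morning→Horvat.
Total: 50 + 45 + 55 + 55 + 45 + 60 + 50 + 60 + 40 = £460.

£460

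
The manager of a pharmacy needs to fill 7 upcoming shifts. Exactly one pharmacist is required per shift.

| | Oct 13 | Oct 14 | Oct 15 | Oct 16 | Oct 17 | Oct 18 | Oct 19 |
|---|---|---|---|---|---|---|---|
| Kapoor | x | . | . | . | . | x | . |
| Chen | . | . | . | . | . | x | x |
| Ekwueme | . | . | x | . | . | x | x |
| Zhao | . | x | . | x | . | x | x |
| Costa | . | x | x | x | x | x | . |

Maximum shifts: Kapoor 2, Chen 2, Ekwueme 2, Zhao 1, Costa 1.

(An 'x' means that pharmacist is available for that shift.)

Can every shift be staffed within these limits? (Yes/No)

Total capacity is 8 and 7 slots are needed, so capacity alone doesn't rule it out.
Shifts {Oct 14, Oct 16, Oct 17} need 3 worker-slots in total, but the pharmacists available for any of those shifts (Zhao and Costa) can supply at most 2 among them. So no valid schedule exists.

No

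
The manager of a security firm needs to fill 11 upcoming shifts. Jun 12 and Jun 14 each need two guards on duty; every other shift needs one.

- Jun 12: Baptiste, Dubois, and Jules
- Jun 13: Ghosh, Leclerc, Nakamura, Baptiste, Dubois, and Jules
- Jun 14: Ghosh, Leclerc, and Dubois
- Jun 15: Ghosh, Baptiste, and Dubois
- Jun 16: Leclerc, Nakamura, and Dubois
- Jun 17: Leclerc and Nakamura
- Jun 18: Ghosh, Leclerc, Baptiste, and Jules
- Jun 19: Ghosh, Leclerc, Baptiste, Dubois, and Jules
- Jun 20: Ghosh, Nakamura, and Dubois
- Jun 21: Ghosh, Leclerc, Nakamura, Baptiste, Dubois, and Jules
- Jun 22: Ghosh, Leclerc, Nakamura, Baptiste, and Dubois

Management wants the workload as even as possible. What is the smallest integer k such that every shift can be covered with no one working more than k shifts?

3

With 6 guards and 13 worker-slots to fill, someone must work at least ⌈13/6⌉ = 3 shifts, so k ≥ 3.
k = 3 works: Jun 12→Baptiste+Dubois, Jun 13→Nakamura, Jun 14→Ghosh+Leclerc, Jun 15→Ghosh, Jun 16→Leclerc, Jun 17→Leclerc, Jun 18→Baptiste, Jun 19→Baptiste, Jun 20→Ghosh, Jun 21→Nakamura, Jun 22→Nakamura.
Loads: Ghosh 3, Leclerc 3, Nakamura 3, Baptiste 3, Dubois 1, Jules 0 — all ≤ 3.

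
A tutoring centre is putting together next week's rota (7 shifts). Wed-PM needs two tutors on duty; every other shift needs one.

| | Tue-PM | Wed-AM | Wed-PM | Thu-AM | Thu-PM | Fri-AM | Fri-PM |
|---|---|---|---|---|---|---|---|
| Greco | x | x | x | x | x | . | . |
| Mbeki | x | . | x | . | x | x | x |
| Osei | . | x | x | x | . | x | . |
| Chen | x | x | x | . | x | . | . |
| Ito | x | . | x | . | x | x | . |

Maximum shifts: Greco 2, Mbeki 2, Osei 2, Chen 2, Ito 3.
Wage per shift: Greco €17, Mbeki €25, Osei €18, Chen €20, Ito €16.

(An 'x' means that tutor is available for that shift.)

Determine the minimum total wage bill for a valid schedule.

€143

Fri-PM can only be covered by Mbeki, so that assignment is forced.
Picking the cheapest available tutor for each shift independently would cost €140, but that ignores the shift limits.
An optimal schedule: Tue-PM→Ito, Wed-AM→Greco, Wed-PM→Ito+Osei, Thu-AM→Greco, Thu-PM→Ito, Fri-AM→Osei, Fri-PM→Mbeki.
Total: 16 + 17 + 16 + 18 + 17 + 16 + 18 + 25 = €143.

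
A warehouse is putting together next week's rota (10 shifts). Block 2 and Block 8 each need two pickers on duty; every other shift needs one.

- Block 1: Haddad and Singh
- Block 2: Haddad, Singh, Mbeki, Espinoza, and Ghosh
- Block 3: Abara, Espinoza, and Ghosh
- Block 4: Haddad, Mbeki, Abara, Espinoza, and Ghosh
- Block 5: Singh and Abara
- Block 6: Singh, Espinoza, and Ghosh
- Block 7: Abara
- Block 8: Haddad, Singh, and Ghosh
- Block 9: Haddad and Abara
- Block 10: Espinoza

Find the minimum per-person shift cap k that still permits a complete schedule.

2

With 6 pickers and 12 worker-slots to fill, someone must work at least ⌈12/6⌉ = 2 shifts, so k ≥ 2.
k = 2 works: Block 1→Haddad, Block 2→Mbeki+Ghosh, Block 3→Abara, Block 4→Mbeki, Block 5→Singh, Block 6→Espinoza, Block 7→Abara, Block 8→Singh+Ghosh, Block 9→Haddad, Block 10→Espinoza.
Loads: Haddad 2, Singh 2, Mbeki 2, Abara 2, Espinoza 2, Ghosh 2 — all ≤ 2.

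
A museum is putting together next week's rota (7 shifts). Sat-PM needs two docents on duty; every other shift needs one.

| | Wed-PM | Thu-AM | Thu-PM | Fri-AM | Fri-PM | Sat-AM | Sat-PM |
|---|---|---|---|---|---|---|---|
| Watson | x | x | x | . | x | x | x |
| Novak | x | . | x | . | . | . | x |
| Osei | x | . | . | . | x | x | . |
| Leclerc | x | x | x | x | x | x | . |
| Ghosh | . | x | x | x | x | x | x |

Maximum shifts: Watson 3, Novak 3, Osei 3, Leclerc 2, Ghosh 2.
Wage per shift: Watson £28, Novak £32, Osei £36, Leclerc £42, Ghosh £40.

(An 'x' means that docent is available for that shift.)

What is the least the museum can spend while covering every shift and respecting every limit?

Picking the cheapest available docent for each shift independently would cost £240, but that ignores the shift limits.
An optimal schedule: Wed-PM→Novak, Thu-AM→Watson, Thu-PM→Novak, Fri-AM→Ghosh, Fri-PM→Watson, Sat-AM→Osei, Sat-PM→Watson+Novak.
Total: 32 + 28 + 32 + 40 + 28 + 36 + 28 + 32 = £256.

£256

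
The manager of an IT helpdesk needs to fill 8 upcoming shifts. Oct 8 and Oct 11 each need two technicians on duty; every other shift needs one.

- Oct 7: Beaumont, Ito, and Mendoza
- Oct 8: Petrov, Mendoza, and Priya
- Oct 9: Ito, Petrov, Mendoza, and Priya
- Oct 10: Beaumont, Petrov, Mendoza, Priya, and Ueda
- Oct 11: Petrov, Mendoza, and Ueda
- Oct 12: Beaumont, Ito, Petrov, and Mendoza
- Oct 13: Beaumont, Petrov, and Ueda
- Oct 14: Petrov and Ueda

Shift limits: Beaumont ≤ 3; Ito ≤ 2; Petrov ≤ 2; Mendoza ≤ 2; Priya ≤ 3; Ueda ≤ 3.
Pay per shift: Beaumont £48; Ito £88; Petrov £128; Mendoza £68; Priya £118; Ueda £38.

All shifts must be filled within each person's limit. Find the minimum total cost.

Picking the cheapest available technician for each shift independently would cost £570, but that ignores the shift limits.
An optimal schedule: Oct 7→Beaumont, Oct 8→Mendoza+Priya, Oct 9→Ito, Oct 10→Beaumont, Oct 11→Ueda+Mendoza, Oct 12→Beaumont, Oct 13→Ueda, Oct 14→Ueda.
Total: 48 + 68 + 118 + 88 + 48 + 38 + 68 + 48 + 38 + 38 = £600.

£600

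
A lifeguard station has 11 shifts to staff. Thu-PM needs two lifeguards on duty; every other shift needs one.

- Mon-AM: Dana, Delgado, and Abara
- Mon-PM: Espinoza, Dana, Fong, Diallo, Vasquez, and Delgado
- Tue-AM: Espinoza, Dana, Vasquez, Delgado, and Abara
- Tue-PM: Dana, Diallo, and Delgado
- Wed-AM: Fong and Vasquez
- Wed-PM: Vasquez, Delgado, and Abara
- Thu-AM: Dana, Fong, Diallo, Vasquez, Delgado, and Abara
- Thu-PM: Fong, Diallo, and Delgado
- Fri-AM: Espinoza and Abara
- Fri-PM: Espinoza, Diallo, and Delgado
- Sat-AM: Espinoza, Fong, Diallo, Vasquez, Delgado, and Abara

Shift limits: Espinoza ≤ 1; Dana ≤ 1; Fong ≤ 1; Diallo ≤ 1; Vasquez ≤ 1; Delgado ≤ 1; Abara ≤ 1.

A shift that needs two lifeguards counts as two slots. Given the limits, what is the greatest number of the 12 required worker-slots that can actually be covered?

7

Total capacity across all lifeguards is 1+1+1+1+1+1+1 = 7, and 12 slots are needed, so at most 7 can be filled.
An assignment achieving 7: Mon-AM→Dana, Tue-AM→Abara, Tue-PM→Diallo, Wed-AM→Fong, Wed-PM→Vasquez, Thu-PM→Delgado, Fri-AM→Espinoza.
Loads: Espinoza 1/1, Dana 1/1, Fong 1/1, Diallo 1/1, Vasquez 1/1, Delgado 1/1, Abara 1/1.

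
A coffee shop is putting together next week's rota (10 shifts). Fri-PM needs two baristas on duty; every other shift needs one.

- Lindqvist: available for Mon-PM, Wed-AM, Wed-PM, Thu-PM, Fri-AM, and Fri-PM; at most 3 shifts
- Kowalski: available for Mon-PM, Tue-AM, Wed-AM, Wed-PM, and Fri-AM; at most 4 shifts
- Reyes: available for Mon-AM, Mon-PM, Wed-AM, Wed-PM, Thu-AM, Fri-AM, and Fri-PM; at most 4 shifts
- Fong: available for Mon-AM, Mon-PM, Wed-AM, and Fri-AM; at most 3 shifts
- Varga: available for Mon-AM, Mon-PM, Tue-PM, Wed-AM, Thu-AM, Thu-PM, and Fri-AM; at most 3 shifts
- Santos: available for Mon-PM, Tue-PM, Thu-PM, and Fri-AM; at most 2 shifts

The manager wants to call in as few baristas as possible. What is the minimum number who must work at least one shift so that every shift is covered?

11 slots to fill and no one can take more than 4, so at least ⌈11/4⌉ = 3 baristas are needed.
Shifts {Tue-AM, Tue-PM, Fri-PM} need 4 slots, but among the baristas available for them (Lindqvist, Kowalski, Reyes, Varga, and Santos) any 3 together supply at most 3. So 3 baristas are not enough.
Lindqvist, Kowalski, Reyes, and Varga alone can cover everything: Mon-AM→Reyes, Mon-PM→Kowalski, Tue-AM→Kowalski, Tue-PM→Varga, Wed-AM→Kowalski, Wed-PM→Lindqvist, Thu-AM→Reyes, Thu-PM→Lindqvist, Fri-AM→Kowalski, Fri-PM→Lindqvist+Reyes.

4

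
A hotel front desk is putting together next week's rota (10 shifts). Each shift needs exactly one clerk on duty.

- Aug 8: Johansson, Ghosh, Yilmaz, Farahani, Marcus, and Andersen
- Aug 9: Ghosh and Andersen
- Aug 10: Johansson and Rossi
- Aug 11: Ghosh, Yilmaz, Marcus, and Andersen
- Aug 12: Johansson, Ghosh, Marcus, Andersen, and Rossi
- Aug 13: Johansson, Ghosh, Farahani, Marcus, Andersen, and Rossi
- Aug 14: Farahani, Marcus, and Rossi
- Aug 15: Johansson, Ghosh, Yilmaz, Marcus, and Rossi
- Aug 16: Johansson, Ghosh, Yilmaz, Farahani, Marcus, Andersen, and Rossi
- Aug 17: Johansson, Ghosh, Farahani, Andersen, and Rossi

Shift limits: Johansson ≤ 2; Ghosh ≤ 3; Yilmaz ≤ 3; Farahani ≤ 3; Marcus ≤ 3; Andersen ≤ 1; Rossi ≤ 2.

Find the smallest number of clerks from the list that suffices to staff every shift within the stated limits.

10 slots to fill and no one can take more than 3, so at least ⌈10/3⌉ = 4 clerks are needed.
Johansson, Ghosh, Yilmaz, and Farahani alone can cover everything: Aug 8→Yilmaz, Aug 9→Ghosh, Aug 10→Johansson, Aug 11→Ghosh, Aug 12→Johansson, Aug 13→Ghosh, Aug 14→Farahani, Aug 15→Yilmaz, Aug 16→Yilmaz, Aug 17→Farahani.

4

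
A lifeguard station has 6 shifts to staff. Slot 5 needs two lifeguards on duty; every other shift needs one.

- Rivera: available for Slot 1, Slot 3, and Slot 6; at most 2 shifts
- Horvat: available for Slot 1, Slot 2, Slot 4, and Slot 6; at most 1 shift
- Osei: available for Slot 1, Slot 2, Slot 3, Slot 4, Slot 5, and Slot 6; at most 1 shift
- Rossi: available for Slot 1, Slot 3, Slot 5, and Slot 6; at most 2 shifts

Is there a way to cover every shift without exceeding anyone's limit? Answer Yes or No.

Shifts {Slot 2, Slot 4, Slot 5} need 4 worker-slots in total, but the lifeguards available for any of those shifts (Horvat, Osei, and Rossi) can supply at most 3 among them. So no valid schedule exists.

No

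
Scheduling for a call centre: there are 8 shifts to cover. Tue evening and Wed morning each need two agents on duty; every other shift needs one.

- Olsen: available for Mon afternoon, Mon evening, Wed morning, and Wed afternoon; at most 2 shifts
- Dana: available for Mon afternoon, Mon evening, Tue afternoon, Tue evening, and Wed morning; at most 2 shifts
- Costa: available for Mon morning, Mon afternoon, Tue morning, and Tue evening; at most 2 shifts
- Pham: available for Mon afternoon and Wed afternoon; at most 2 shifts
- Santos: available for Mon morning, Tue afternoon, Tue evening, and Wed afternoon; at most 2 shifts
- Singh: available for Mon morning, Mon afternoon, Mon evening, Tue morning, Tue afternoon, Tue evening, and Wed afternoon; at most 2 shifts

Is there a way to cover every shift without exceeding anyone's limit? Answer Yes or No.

Yes

Wed morning can only be covered by Olsen and Dana, so that assignment is forced.
One valid schedule: Mon morning→Costa, Mon afternoon→Pham, Mon evening→Olsen, Tue morning→Costa, Tue afternoon→Dana, Tue evening→Santos+Singh, Wed morning→Olsen+Dana, Wed afternoon→Pham.
Loads: Olsen 2/2, Dana 2/2, Costa 2/2, Pham 2/2, Santos 1/2, Singh 1/2 — all within limits.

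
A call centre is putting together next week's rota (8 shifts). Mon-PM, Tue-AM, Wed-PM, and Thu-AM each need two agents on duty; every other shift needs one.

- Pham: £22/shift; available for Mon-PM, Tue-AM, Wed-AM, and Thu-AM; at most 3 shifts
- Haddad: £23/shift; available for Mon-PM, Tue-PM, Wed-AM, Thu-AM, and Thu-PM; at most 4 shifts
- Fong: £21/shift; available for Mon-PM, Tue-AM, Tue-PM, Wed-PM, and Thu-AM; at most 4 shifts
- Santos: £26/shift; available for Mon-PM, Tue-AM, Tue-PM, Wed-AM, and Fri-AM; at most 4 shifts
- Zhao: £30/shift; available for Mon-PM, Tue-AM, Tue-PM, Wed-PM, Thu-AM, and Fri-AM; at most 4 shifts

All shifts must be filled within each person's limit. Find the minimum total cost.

£275

Wed-PM can only be covered by Fong and Zhao, so that assignment is forced.
Thu-PM can only be covered by Haddad, so that assignment is forced.
Picking the cheapest available agent for each shift independently would cost £272, but that ignores the shift limits.
An optimal schedule: Mon-PM→Pham+Haddad, Tue-AM→Fong+Pham, Tue-PM→Fong, Wed-AM→Pham, Wed-PM→Fong+Zhao, Thu-AM→Fong+Haddad, Thu-PM→Haddad, Fri-AM→Santos.
Total: 22 + 23 + 21 + 22 + 21 + 22 + 21 + 30 + 21 + 23 + 23 + 26 = £275.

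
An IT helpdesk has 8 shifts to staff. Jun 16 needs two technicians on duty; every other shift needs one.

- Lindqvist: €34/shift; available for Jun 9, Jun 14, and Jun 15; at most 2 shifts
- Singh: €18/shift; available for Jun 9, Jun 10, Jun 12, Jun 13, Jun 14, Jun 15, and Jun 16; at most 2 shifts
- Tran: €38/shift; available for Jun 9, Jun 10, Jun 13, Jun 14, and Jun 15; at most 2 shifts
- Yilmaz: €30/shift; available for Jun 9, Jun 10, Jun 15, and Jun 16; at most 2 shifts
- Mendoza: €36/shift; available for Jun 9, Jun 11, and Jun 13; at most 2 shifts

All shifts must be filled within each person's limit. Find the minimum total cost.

Jun 11 can only be covered by Mendoza, so that assignment is forced.
Jun 12 can only be covered by Singh, so that assignment is forced.
Jun 16 can only be covered by Singh and Yilmaz, so that assignment is forced.
Picking the cheapest available technician for each shift independently would cost €192, but that ignores the shift limits.
An optimal schedule: Jun 9→Tran, Jun 10→Yilmaz, Jun 11→Mendoza, Jun 12→Singh, Jun 13→Mendoza, Jun 14→Lindqvist, Jun 15→Lindqvist, Jun 16→Singh+Yilmaz.
Total: 38 + 30 + 36 + 18 + 36 + 34 + 34 + 18 + 30 = €274.

€274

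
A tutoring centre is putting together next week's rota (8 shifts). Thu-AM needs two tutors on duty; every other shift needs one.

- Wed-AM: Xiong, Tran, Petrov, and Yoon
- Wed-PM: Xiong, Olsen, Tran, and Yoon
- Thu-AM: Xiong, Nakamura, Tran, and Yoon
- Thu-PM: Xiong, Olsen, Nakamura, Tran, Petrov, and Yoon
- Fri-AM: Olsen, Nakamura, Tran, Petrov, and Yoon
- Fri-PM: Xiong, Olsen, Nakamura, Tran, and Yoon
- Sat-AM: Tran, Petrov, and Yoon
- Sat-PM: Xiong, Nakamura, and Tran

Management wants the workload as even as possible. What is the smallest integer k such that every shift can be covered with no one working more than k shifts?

2

With 6 tutors and 9 worker-slots to fill, someone must work at least ⌈9/6⌉ = 2 shifts, so k ≥ 2.
k = 2 works: Wed-AM→Xiong, Wed-PM→Olsen, Thu-AM→Nakamura+Tran, Thu-PM→Petrov, Fri-AM→Olsen, Fri-PM→Nakamura, Sat-AM→Tran, Sat-PM→Xiong.
Loads: Xiong 2, Olsen 2, Nakamura 2, Tran 2, Petrov 1, Yoon 0 — all ≤ 2.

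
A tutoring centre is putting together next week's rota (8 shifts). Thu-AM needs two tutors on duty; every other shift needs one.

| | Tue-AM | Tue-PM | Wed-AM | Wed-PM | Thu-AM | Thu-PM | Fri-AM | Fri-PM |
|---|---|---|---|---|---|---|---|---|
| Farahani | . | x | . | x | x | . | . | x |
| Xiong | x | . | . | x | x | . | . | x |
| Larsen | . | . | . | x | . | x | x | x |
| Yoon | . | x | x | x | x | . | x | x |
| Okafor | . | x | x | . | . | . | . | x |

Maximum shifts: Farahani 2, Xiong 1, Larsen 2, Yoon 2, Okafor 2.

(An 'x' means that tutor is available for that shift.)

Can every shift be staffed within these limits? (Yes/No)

Tue-AM can only be covered by Xiong, so that assignment is forced.
Thu-PM can only be covered by Larsen, so that assignment is forced.
One valid schedule: Tue-AM→Xiong, Tue-PM→Okafor, Wed-AM→Yoon, Wed-PM→Farahani, Thu-AM→Farahani+Yoon, Thu-PM→Larsen, Fri-AM→Larsen, Fri-PM→Okafor.
Loads: Farahani 2/2, Xiong 1/1, Larsen 2/2, Yoon 2/2, Okafor 2/2 — all within limits.

Yes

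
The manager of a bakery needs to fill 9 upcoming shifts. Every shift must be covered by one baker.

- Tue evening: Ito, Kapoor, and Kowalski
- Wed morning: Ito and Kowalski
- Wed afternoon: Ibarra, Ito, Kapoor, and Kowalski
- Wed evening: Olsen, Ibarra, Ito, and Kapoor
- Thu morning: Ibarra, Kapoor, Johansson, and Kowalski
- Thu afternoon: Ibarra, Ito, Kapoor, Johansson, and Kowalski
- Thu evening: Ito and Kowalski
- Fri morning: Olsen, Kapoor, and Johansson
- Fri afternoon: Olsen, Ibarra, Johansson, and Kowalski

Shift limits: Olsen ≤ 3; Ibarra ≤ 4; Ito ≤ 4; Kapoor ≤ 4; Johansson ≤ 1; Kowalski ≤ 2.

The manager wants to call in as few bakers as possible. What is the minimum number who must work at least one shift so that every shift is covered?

3

9 slots to fill and no one can take more than 4, so at least ⌈9/4⌉ = 3 bakers are needed.
Olsen, Ibarra, and Ito alone can cover everything: Tue evening→Ito, Wed morning→Ito, Wed afternoon→Ibarra, Wed evening→Olsen, Thu morning→Ibarra, Thu afternoon→Ibarra, Thu evening→Ito, Fri morning→Olsen, Fri afternoon→Olsen.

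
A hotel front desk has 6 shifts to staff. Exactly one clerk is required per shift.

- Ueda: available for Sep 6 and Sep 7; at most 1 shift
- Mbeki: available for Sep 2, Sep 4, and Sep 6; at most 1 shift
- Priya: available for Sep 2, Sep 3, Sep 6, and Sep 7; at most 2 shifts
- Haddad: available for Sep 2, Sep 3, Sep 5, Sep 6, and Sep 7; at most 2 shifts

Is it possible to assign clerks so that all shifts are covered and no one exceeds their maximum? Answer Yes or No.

Sep 4 can only be covered by Mbeki, so that assignment is forced.
Sep 5 can only be covered by Haddad, so that assignment is forced.
One valid schedule: Sep 2→Priya, Sep 3→Priya, Sep 4→Mbeki, Sep 5→Haddad, Sep 6→Haddad, Sep 7→Ueda.
Loads: Ueda 1/1, Mbeki 1/1, Priya 2/2, Haddad 2/2 — all within limits.

Yes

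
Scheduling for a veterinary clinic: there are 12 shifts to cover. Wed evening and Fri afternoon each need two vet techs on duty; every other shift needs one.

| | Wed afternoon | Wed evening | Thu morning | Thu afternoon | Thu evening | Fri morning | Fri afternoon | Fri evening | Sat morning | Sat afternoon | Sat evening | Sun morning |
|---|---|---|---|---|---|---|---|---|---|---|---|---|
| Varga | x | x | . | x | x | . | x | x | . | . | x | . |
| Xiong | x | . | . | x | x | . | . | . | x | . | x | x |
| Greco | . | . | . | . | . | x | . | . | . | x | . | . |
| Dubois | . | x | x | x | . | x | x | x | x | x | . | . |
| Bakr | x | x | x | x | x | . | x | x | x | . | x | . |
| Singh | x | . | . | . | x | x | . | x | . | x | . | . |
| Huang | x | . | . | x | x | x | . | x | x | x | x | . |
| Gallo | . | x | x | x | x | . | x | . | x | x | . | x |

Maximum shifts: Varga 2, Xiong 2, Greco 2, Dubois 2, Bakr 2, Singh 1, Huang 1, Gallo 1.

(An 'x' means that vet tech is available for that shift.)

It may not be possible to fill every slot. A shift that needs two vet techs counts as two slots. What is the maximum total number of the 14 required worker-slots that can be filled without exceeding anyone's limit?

Total capacity across all vet techs is 2+2+2+2+2+1+1+1 = 13, and 14 slots are needed, so at most 13 can be filled.
An assignment achieving 13: Wed afternoon→Bakr, Wed evening→Varga+Dubois, Thu morning→Dubois, Thu afternoon→Gallo, Fri morning→Greco, Fri afternoon→Varga+Bakr, Fri evening→Singh, Sat morning→Huang, Sat afternoon→Greco, Sat evening→Xiong, Sun morning→Xiong.
Loads: Varga 2/2, Xiong 2/2, Greco 2/2, Dubois 2/2, Bakr 2/2, Singh 1/1, Huang 1/1, Gallo 1/1.

13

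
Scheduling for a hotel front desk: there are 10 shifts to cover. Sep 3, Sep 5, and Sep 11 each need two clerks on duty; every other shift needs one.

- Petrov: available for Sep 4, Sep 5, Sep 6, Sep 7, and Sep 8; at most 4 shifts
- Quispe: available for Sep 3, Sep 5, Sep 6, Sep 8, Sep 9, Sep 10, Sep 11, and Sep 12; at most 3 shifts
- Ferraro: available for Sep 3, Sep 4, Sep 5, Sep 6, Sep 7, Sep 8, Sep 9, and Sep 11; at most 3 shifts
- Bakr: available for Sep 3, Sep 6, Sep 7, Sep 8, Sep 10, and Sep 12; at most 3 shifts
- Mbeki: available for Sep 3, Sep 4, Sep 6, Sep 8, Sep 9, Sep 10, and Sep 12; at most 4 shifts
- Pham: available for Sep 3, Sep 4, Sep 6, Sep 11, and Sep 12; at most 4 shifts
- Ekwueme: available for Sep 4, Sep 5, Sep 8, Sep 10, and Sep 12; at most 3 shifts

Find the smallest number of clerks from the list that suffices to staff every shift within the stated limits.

4

13 slots to fill and no one can take more than 4, so at least ⌈13/4⌉ = 4 clerks are needed.
Petrov, Quispe, Ferraro, and Bakr alone can cover everything: Sep 3→Ferraro+Bakr, Sep 4→Petrov, Sep 5→Petrov+Ferraro, Sep 6→Petrov, Sep 7→Petrov, Sep 8→Bakr, Sep 9→Quispe, Sep 10→Quispe, Sep 11→Quispe+Ferraro, Sep 12→Bakr.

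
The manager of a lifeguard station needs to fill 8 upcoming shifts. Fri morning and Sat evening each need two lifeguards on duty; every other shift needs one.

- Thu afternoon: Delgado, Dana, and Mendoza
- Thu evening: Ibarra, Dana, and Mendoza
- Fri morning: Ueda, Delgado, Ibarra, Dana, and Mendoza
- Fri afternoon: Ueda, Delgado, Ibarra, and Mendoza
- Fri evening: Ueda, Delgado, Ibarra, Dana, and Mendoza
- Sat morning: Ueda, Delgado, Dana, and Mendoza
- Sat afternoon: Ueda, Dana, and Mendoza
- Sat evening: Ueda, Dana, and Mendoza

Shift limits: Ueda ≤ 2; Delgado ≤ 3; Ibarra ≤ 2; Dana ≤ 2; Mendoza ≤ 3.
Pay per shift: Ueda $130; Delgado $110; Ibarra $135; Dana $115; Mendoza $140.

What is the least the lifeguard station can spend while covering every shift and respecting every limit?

Picking the cheapest available lifeguard for each shift independently would cost $1140, but that ignores the shift limits.
An optimal schedule: Thu afternoon→Delgado, Thu evening→Ibarra, Fri morning→Dana+Mendoza, Fri afternoon→Delgado, Fri evening→Ibarra, Sat morning→Delgado, Sat afternoon→Ueda, Sat evening→Ueda+Dana.
Total: 110 + 135 + 115 + 140 + 110 + 135 + 110 + 130 + 130 + 115 = $1230.

$1230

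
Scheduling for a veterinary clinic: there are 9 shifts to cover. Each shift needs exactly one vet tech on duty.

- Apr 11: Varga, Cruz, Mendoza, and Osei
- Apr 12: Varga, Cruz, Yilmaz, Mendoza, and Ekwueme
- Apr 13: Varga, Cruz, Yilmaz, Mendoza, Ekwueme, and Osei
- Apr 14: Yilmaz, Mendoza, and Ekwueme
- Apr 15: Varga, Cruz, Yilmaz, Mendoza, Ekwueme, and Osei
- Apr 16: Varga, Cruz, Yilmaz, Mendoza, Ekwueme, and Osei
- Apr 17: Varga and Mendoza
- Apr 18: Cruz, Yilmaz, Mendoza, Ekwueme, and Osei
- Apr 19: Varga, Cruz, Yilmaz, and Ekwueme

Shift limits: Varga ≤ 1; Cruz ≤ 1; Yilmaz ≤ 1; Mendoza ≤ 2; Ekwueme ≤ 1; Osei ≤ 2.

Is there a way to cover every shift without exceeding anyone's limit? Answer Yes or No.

Total capacity is 1+1+1+2+1+2 = 8 but 9 worker-slots are needed — infeasible.

No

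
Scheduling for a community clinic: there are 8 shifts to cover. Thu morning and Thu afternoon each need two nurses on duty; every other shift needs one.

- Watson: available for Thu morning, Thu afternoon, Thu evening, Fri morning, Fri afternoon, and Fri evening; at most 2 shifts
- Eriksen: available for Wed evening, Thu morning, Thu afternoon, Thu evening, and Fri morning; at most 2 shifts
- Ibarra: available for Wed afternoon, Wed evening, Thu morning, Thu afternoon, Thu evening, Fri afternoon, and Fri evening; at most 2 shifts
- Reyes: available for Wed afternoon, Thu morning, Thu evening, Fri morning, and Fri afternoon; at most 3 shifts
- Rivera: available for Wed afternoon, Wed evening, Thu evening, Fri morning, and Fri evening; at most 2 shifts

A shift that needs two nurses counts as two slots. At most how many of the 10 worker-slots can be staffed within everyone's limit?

Total capacity across all nurses is 2+2+2+3+2 = 11, and 10 slots are needed, so at most 10 can be filled.
An assignment achieving 10: Wed afternoon→Ibarra, Wed evening→Eriksen, Thu morning→Ibarra+Reyes, Thu afternoon→Watson+Eriksen, Thu evening→Reyes, Fri morning→Reyes, Fri afternoon→Watson, Fri evening→Rivera.
Loads: Watson 2/2, Eriksen 2/2, Ibarra 2/2, Reyes 3/3, Rivera 1/2.

10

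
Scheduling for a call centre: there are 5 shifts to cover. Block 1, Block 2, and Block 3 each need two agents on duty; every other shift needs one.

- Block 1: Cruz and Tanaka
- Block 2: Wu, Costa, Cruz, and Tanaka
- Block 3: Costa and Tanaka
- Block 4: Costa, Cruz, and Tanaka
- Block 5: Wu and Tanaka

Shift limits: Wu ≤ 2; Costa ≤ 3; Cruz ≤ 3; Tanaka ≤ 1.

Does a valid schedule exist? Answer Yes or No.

Total capacity is 9 and 8 slots are needed, so capacity alone doesn't rule it out.
Shifts {Block 1, Block 3} need 4 worker-slots in total, but the agents available for any of those shifts (Costa, Cruz, and Tanaka) can supply at most 3 among them. So no valid schedule exists.

No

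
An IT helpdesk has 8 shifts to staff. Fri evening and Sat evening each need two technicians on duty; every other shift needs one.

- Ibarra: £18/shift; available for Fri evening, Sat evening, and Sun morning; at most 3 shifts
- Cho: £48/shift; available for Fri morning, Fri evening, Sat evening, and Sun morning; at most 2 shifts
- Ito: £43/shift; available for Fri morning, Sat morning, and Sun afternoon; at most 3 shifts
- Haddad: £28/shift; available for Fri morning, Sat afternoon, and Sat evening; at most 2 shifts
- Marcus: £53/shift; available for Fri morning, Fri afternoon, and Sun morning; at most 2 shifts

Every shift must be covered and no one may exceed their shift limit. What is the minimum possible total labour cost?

Fri afternoon can only be covered by Marcus, so that assignment is forced.
Fri evening can only be covered by Ibarra and Cho, so that assignment is forced.
Sat morning can only be covered by Ito, so that assignment is forced.
Picking the cheapest available technician for each shift independently would cost £325, but that ignores the shift limits.
An optimal schedule: Fri morning→Ito, Fri afternoon→Marcus, Fri evening→Ibarra+Cho, Sat morning→Ito, Sat afternoon→Haddad, Sat evening→Ibarra+Haddad, Sun morning→Ibarra, Sun afternoon→Ito.
Total: 43 + 53 + 18 + 48 + 43 + 28 + 18 + 28 + 18 + 43 = £340.

£340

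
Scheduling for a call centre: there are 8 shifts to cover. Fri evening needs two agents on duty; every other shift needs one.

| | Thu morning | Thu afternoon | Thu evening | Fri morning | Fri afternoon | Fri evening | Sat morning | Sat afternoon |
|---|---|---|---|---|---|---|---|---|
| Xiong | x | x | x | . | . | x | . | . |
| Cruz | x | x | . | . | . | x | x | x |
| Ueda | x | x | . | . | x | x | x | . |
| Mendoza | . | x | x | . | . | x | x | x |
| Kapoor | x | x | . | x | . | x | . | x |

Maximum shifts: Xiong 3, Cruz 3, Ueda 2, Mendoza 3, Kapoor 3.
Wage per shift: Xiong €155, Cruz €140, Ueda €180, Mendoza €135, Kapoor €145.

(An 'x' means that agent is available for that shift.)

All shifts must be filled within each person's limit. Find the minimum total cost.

Fri morning can only be covered by Kapoor, so that assignment is forced.
Fri afternoon can only be covered by Ueda, so that assignment is forced.
Picking the cheapest available agent for each shift independently would cost €1280, but that ignores the shift limits.
An optimal schedule: Thu morning→Cruz, Thu afternoon→Cruz, Thu evening→Mendoza, Fri morning→Kapoor, Fri afternoon→Ueda, Fri evening→Cruz+Kapoor, Sat morning→Mendoza, Sat afternoon→Mendoza.
Total: 140 + 140 + 135 + 145 + 180 + 140 + 145 + 135 + 135 = €1295.

€1295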